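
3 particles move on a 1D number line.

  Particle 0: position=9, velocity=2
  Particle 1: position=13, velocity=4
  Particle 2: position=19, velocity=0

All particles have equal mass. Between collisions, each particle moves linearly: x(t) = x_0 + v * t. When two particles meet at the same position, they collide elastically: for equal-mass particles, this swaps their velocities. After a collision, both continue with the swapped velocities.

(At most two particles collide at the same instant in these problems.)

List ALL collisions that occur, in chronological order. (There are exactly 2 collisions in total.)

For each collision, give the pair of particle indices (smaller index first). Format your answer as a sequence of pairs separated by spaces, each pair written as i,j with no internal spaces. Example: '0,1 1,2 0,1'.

Answer: 1,2 0,1

Derivation:
Collision at t=3/2: particles 1 and 2 swap velocities; positions: p0=12 p1=19 p2=19; velocities now: v0=2 v1=0 v2=4
Collision at t=5: particles 0 and 1 swap velocities; positions: p0=19 p1=19 p2=33; velocities now: v0=0 v1=2 v2=4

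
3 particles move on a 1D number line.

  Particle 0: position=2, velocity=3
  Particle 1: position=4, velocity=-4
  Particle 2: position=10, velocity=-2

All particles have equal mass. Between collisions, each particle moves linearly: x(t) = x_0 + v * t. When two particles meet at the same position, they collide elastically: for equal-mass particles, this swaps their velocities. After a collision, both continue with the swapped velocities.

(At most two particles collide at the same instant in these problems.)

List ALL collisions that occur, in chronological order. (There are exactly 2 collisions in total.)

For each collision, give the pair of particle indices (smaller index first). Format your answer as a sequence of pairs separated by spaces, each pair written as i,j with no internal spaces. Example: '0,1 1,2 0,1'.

Collision at t=2/7: particles 0 and 1 swap velocities; positions: p0=20/7 p1=20/7 p2=66/7; velocities now: v0=-4 v1=3 v2=-2
Collision at t=8/5: particles 1 and 2 swap velocities; positions: p0=-12/5 p1=34/5 p2=34/5; velocities now: v0=-4 v1=-2 v2=3

Answer: 0,1 1,2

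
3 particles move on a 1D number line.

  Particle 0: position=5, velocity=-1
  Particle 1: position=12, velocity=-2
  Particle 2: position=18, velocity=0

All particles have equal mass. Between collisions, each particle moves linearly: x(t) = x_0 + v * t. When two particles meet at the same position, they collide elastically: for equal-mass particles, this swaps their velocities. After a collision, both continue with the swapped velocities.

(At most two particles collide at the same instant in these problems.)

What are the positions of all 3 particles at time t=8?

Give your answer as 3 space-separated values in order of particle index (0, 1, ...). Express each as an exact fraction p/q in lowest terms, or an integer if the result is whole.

Answer: -4 -3 18

Derivation:
Collision at t=7: particles 0 and 1 swap velocities; positions: p0=-2 p1=-2 p2=18; velocities now: v0=-2 v1=-1 v2=0
Advance to t=8 (no further collisions before then); velocities: v0=-2 v1=-1 v2=0; positions = -4 -3 18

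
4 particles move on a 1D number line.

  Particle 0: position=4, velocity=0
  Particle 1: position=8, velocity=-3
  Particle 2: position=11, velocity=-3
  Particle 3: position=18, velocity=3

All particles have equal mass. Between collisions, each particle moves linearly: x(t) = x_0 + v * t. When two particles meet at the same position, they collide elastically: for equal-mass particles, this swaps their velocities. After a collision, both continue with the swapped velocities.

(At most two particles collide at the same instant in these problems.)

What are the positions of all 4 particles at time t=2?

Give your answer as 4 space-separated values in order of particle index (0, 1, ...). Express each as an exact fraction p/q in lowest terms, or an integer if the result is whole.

Answer: 2 4 5 24

Derivation:
Collision at t=4/3: particles 0 and 1 swap velocities; positions: p0=4 p1=4 p2=7 p3=22; velocities now: v0=-3 v1=0 v2=-3 v3=3
Advance to t=2 (no further collisions before then); velocities: v0=-3 v1=0 v2=-3 v3=3; positions = 2 4 5 24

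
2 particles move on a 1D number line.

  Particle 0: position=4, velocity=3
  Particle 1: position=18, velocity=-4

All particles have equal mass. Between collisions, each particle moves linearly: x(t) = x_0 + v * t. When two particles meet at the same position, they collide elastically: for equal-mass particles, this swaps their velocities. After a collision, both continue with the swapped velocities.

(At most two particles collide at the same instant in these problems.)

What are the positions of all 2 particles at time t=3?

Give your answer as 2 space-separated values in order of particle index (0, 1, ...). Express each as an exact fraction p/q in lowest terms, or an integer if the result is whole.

Collision at t=2: particles 0 and 1 swap velocities; positions: p0=10 p1=10; velocities now: v0=-4 v1=3
Advance to t=3 (no further collisions before then); velocities: v0=-4 v1=3; positions = 6 13

Answer: 6 13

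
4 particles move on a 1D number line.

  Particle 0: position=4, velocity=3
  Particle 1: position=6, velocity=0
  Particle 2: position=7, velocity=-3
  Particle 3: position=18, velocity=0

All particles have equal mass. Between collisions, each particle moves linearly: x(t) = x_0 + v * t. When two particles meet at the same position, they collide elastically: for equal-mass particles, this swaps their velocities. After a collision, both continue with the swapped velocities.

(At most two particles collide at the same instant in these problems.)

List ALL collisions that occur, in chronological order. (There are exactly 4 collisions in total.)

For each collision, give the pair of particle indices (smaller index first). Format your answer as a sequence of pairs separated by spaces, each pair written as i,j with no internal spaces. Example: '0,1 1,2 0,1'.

Collision at t=1/3: particles 1 and 2 swap velocities; positions: p0=5 p1=6 p2=6 p3=18; velocities now: v0=3 v1=-3 v2=0 v3=0
Collision at t=1/2: particles 0 and 1 swap velocities; positions: p0=11/2 p1=11/2 p2=6 p3=18; velocities now: v0=-3 v1=3 v2=0 v3=0
Collision at t=2/3: particles 1 and 2 swap velocities; positions: p0=5 p1=6 p2=6 p3=18; velocities now: v0=-3 v1=0 v2=3 v3=0
Collision at t=14/3: particles 2 and 3 swap velocities; positions: p0=-7 p1=6 p2=18 p3=18; velocities now: v0=-3 v1=0 v2=0 v3=3

Answer: 1,2 0,1 1,2 2,3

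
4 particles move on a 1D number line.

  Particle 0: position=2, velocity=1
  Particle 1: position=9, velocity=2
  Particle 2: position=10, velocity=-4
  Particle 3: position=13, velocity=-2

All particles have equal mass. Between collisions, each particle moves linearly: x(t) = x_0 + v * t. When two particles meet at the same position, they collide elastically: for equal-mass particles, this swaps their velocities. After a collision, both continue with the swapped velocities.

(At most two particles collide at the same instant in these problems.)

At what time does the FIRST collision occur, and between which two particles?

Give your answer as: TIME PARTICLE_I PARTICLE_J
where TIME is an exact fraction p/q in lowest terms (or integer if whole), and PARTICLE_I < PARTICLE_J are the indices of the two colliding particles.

Answer: 1/6 1 2

Derivation:
Pair (0,1): pos 2,9 vel 1,2 -> not approaching (rel speed -1 <= 0)
Pair (1,2): pos 9,10 vel 2,-4 -> gap=1, closing at 6/unit, collide at t=1/6
Pair (2,3): pos 10,13 vel -4,-2 -> not approaching (rel speed -2 <= 0)
Earliest collision: t=1/6 between 1 and 2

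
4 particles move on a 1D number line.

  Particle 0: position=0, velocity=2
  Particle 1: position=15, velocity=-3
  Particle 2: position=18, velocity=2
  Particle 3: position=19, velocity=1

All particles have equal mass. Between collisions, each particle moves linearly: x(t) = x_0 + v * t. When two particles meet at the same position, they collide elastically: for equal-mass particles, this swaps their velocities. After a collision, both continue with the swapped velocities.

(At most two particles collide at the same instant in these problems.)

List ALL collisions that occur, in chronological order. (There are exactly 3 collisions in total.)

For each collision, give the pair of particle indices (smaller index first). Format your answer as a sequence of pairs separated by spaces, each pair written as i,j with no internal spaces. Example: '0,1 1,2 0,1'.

Answer: 2,3 0,1 1,2

Derivation:
Collision at t=1: particles 2 and 3 swap velocities; positions: p0=2 p1=12 p2=20 p3=20; velocities now: v0=2 v1=-3 v2=1 v3=2
Collision at t=3: particles 0 and 1 swap velocities; positions: p0=6 p1=6 p2=22 p3=24; velocities now: v0=-3 v1=2 v2=1 v3=2
Collision at t=19: particles 1 and 2 swap velocities; positions: p0=-42 p1=38 p2=38 p3=56; velocities now: v0=-3 v1=1 v2=2 v3=2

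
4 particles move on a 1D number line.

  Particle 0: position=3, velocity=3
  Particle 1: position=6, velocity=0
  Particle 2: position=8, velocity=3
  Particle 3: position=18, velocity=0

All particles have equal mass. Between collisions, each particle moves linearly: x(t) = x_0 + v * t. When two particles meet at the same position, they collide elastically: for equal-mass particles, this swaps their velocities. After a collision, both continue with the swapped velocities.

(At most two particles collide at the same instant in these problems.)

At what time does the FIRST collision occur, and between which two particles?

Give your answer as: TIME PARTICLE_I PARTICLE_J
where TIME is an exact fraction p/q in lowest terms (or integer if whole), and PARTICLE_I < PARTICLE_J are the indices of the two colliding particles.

Pair (0,1): pos 3,6 vel 3,0 -> gap=3, closing at 3/unit, collide at t=1
Pair (1,2): pos 6,8 vel 0,3 -> not approaching (rel speed -3 <= 0)
Pair (2,3): pos 8,18 vel 3,0 -> gap=10, closing at 3/unit, collide at t=10/3
Earliest collision: t=1 between 0 and 1

Answer: 1 0 1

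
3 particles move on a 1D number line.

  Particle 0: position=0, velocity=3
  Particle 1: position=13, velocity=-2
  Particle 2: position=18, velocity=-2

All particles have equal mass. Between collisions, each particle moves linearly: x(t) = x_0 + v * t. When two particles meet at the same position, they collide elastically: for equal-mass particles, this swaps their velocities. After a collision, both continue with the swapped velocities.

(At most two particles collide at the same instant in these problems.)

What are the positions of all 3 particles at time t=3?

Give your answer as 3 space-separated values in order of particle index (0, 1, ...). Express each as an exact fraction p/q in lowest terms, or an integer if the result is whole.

Answer: 7 9 12

Derivation:
Collision at t=13/5: particles 0 and 1 swap velocities; positions: p0=39/5 p1=39/5 p2=64/5; velocities now: v0=-2 v1=3 v2=-2
Advance to t=3 (no further collisions before then); velocities: v0=-2 v1=3 v2=-2; positions = 7 9 12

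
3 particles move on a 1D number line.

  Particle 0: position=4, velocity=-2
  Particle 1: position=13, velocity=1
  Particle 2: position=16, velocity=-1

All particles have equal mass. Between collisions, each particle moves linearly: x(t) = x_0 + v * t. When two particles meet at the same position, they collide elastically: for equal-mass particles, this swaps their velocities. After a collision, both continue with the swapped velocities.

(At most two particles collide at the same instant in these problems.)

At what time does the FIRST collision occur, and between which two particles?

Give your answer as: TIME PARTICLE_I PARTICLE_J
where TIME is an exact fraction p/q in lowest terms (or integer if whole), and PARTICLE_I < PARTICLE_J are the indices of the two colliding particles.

Pair (0,1): pos 4,13 vel -2,1 -> not approaching (rel speed -3 <= 0)
Pair (1,2): pos 13,16 vel 1,-1 -> gap=3, closing at 2/unit, collide at t=3/2
Earliest collision: t=3/2 between 1 and 2

Answer: 3/2 1 2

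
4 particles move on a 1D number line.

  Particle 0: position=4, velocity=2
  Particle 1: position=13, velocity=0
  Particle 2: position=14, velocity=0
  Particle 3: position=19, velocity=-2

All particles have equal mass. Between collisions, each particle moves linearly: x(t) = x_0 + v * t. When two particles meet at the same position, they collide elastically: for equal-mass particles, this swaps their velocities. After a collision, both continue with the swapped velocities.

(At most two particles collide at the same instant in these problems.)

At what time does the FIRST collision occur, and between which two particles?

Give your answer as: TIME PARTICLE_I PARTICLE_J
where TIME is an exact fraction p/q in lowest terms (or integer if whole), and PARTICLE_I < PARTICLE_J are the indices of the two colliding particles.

Pair (0,1): pos 4,13 vel 2,0 -> gap=9, closing at 2/unit, collide at t=9/2
Pair (1,2): pos 13,14 vel 0,0 -> not approaching (rel speed 0 <= 0)
Pair (2,3): pos 14,19 vel 0,-2 -> gap=5, closing at 2/unit, collide at t=5/2
Earliest collision: t=5/2 between 2 and 3

Answer: 5/2 2 3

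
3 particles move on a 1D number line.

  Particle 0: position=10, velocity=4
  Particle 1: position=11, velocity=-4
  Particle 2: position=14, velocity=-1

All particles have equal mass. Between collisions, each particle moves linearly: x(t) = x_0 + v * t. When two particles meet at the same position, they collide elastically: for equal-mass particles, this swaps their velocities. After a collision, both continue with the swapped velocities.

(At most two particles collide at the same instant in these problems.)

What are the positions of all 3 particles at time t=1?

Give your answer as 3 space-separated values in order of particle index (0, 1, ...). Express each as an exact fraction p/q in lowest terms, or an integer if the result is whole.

Answer: 7 13 14

Derivation:
Collision at t=1/8: particles 0 and 1 swap velocities; positions: p0=21/2 p1=21/2 p2=111/8; velocities now: v0=-4 v1=4 v2=-1
Collision at t=4/5: particles 1 and 2 swap velocities; positions: p0=39/5 p1=66/5 p2=66/5; velocities now: v0=-4 v1=-1 v2=4
Advance to t=1 (no further collisions before then); velocities: v0=-4 v1=-1 v2=4; positions = 7 13 14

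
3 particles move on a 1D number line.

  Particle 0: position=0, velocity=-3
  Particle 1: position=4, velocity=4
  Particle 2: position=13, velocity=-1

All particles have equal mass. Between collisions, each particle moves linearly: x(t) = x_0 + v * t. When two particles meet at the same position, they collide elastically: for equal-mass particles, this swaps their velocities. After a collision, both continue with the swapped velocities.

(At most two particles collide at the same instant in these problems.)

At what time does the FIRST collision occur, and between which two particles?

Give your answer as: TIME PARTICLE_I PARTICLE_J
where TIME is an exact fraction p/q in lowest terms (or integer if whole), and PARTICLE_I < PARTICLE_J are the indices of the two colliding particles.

Answer: 9/5 1 2

Derivation:
Pair (0,1): pos 0,4 vel -3,4 -> not approaching (rel speed -7 <= 0)
Pair (1,2): pos 4,13 vel 4,-1 -> gap=9, closing at 5/unit, collide at t=9/5
Earliest collision: t=9/5 between 1 and 2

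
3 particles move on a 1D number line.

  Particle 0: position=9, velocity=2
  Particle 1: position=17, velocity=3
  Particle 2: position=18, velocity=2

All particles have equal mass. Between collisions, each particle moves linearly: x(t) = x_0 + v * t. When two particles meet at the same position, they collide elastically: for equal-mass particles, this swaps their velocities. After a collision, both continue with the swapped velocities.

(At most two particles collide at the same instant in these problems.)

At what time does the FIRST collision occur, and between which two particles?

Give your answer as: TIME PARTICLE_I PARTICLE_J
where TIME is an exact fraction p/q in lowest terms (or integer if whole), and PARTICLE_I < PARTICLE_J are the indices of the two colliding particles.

Pair (0,1): pos 9,17 vel 2,3 -> not approaching (rel speed -1 <= 0)
Pair (1,2): pos 17,18 vel 3,2 -> gap=1, closing at 1/unit, collide at t=1
Earliest collision: t=1 between 1 and 2

Answer: 1 1 2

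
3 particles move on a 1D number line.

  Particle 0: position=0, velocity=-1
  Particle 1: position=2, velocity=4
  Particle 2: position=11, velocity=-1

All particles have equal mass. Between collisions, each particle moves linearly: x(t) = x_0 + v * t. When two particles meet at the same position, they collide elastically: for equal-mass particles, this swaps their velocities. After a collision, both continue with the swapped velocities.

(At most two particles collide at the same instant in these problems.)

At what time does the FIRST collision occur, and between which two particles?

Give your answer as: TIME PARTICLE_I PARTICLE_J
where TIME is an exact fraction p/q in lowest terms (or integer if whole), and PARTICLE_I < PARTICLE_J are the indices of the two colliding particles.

Pair (0,1): pos 0,2 vel -1,4 -> not approaching (rel speed -5 <= 0)
Pair (1,2): pos 2,11 vel 4,-1 -> gap=9, closing at 5/unit, collide at t=9/5
Earliest collision: t=9/5 between 1 and 2

Answer: 9/5 1 2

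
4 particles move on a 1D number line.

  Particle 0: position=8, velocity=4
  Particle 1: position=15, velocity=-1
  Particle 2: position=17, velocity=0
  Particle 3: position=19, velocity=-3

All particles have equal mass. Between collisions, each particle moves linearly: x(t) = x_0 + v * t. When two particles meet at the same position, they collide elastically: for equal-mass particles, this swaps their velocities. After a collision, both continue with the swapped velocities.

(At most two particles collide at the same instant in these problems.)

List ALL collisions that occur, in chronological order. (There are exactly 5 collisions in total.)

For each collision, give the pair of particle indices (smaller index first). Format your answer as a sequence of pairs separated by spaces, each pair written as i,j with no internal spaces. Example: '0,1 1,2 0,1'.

Answer: 2,3 0,1 1,2 0,1 2,3

Derivation:
Collision at t=2/3: particles 2 and 3 swap velocities; positions: p0=32/3 p1=43/3 p2=17 p3=17; velocities now: v0=4 v1=-1 v2=-3 v3=0
Collision at t=7/5: particles 0 and 1 swap velocities; positions: p0=68/5 p1=68/5 p2=74/5 p3=17; velocities now: v0=-1 v1=4 v2=-3 v3=0
Collision at t=11/7: particles 1 and 2 swap velocities; positions: p0=94/7 p1=100/7 p2=100/7 p3=17; velocities now: v0=-1 v1=-3 v2=4 v3=0
Collision at t=2: particles 0 and 1 swap velocities; positions: p0=13 p1=13 p2=16 p3=17; velocities now: v0=-3 v1=-1 v2=4 v3=0
Collision at t=9/4: particles 2 and 3 swap velocities; positions: p0=49/4 p1=51/4 p2=17 p3=17; velocities now: v0=-3 v1=-1 v2=0 v3=4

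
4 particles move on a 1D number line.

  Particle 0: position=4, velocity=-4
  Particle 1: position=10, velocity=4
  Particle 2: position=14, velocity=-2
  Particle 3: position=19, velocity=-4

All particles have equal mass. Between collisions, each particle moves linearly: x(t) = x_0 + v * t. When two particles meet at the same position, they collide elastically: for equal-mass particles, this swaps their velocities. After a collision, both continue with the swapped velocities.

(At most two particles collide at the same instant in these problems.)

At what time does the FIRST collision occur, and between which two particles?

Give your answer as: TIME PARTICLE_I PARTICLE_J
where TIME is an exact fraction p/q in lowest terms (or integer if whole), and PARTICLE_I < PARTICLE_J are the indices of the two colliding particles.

Answer: 2/3 1 2

Derivation:
Pair (0,1): pos 4,10 vel -4,4 -> not approaching (rel speed -8 <= 0)
Pair (1,2): pos 10,14 vel 4,-2 -> gap=4, closing at 6/unit, collide at t=2/3
Pair (2,3): pos 14,19 vel -2,-4 -> gap=5, closing at 2/unit, collide at t=5/2
Earliest collision: t=2/3 between 1 and 2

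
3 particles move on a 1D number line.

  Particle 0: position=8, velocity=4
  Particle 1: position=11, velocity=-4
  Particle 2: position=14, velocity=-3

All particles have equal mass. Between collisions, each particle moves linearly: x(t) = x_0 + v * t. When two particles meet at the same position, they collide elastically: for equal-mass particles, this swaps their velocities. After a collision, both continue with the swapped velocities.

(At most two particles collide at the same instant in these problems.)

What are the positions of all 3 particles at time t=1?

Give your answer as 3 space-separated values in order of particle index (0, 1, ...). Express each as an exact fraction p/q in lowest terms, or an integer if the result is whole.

Answer: 7 11 12

Derivation:
Collision at t=3/8: particles 0 and 1 swap velocities; positions: p0=19/2 p1=19/2 p2=103/8; velocities now: v0=-4 v1=4 v2=-3
Collision at t=6/7: particles 1 and 2 swap velocities; positions: p0=53/7 p1=80/7 p2=80/7; velocities now: v0=-4 v1=-3 v2=4
Advance to t=1 (no further collisions before then); velocities: v0=-4 v1=-3 v2=4; positions = 7 11 12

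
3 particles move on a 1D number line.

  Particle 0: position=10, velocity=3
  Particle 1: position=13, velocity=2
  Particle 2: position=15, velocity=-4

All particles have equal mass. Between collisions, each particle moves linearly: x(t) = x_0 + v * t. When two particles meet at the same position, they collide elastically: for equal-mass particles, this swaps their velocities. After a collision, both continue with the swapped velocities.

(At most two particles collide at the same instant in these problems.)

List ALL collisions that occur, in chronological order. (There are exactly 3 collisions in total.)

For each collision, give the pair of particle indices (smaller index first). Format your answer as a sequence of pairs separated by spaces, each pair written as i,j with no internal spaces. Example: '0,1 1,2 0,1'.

Collision at t=1/3: particles 1 and 2 swap velocities; positions: p0=11 p1=41/3 p2=41/3; velocities now: v0=3 v1=-4 v2=2
Collision at t=5/7: particles 0 and 1 swap velocities; positions: p0=85/7 p1=85/7 p2=101/7; velocities now: v0=-4 v1=3 v2=2
Collision at t=3: particles 1 and 2 swap velocities; positions: p0=3 p1=19 p2=19; velocities now: v0=-4 v1=2 v2=3

Answer: 1,2 0,1 1,2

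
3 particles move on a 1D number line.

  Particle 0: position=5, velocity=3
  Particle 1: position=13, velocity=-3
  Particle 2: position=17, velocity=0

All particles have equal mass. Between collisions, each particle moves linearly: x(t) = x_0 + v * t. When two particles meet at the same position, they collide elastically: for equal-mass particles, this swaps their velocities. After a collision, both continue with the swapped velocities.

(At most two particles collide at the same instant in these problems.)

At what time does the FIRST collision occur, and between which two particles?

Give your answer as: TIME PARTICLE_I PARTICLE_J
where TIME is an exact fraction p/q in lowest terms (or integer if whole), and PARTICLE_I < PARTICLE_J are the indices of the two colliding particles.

Pair (0,1): pos 5,13 vel 3,-3 -> gap=8, closing at 6/unit, collide at t=4/3
Pair (1,2): pos 13,17 vel -3,0 -> not approaching (rel speed -3 <= 0)
Earliest collision: t=4/3 between 0 and 1

Answer: 4/3 0 1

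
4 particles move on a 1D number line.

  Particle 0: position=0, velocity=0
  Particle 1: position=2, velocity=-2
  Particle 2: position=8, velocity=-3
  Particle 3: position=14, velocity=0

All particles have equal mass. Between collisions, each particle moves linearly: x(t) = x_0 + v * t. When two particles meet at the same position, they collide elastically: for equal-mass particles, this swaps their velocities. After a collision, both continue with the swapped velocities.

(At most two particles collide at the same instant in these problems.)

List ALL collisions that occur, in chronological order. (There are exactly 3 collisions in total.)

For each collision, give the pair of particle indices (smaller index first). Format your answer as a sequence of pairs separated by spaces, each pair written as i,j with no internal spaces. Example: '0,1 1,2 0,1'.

Answer: 0,1 1,2 0,1

Derivation:
Collision at t=1: particles 0 and 1 swap velocities; positions: p0=0 p1=0 p2=5 p3=14; velocities now: v0=-2 v1=0 v2=-3 v3=0
Collision at t=8/3: particles 1 and 2 swap velocities; positions: p0=-10/3 p1=0 p2=0 p3=14; velocities now: v0=-2 v1=-3 v2=0 v3=0
Collision at t=6: particles 0 and 1 swap velocities; positions: p0=-10 p1=-10 p2=0 p3=14; velocities now: v0=-3 v1=-2 v2=0 v3=0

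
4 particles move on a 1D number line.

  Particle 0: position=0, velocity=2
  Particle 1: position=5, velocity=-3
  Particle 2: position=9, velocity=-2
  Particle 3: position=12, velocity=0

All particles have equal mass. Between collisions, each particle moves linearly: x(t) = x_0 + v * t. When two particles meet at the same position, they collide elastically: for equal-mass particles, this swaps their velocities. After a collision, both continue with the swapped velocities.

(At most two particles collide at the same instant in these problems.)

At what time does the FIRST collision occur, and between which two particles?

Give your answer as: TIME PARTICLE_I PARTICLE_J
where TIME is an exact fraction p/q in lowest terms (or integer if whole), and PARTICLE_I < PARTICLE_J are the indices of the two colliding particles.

Pair (0,1): pos 0,5 vel 2,-3 -> gap=5, closing at 5/unit, collide at t=1
Pair (1,2): pos 5,9 vel -3,-2 -> not approaching (rel speed -1 <= 0)
Pair (2,3): pos 9,12 vel -2,0 -> not approaching (rel speed -2 <= 0)
Earliest collision: t=1 between 0 and 1

Answer: 1 0 1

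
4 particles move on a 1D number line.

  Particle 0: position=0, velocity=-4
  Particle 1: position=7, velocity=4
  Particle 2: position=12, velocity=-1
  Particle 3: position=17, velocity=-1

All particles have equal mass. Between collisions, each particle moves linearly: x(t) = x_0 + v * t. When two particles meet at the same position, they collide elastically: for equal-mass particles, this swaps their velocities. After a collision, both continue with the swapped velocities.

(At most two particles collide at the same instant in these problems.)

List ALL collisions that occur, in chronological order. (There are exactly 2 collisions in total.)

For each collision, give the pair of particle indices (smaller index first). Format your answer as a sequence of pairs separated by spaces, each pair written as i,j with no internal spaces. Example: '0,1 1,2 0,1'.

Collision at t=1: particles 1 and 2 swap velocities; positions: p0=-4 p1=11 p2=11 p3=16; velocities now: v0=-4 v1=-1 v2=4 v3=-1
Collision at t=2: particles 2 and 3 swap velocities; positions: p0=-8 p1=10 p2=15 p3=15; velocities now: v0=-4 v1=-1 v2=-1 v3=4

Answer: 1,2 2,3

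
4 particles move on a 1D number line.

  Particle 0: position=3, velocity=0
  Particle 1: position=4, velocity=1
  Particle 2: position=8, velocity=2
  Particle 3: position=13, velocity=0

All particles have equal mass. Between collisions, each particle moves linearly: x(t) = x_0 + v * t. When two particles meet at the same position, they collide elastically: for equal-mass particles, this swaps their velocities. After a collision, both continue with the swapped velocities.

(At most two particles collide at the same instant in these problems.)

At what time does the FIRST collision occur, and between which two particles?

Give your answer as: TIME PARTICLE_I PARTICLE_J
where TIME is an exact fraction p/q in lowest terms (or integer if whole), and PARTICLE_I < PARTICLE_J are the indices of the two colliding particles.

Answer: 5/2 2 3

Derivation:
Pair (0,1): pos 3,4 vel 0,1 -> not approaching (rel speed -1 <= 0)
Pair (1,2): pos 4,8 vel 1,2 -> not approaching (rel speed -1 <= 0)
Pair (2,3): pos 8,13 vel 2,0 -> gap=5, closing at 2/unit, collide at t=5/2
Earliest collision: t=5/2 between 2 and 3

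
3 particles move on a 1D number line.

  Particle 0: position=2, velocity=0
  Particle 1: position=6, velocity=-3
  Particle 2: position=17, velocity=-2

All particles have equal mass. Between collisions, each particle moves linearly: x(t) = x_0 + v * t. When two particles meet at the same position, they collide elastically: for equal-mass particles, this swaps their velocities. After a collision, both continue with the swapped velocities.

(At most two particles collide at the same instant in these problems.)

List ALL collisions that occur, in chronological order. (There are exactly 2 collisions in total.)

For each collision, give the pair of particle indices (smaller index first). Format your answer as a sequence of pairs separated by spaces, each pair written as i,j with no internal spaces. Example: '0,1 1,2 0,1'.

Collision at t=4/3: particles 0 and 1 swap velocities; positions: p0=2 p1=2 p2=43/3; velocities now: v0=-3 v1=0 v2=-2
Collision at t=15/2: particles 1 and 2 swap velocities; positions: p0=-33/2 p1=2 p2=2; velocities now: v0=-3 v1=-2 v2=0

Answer: 0,1 1,2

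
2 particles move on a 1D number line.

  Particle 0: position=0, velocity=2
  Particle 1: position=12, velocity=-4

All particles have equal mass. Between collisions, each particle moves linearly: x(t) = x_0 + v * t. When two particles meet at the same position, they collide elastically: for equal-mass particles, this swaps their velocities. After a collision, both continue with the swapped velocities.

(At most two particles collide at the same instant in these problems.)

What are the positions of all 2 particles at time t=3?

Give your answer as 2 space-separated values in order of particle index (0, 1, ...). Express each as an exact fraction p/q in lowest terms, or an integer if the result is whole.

Collision at t=2: particles 0 and 1 swap velocities; positions: p0=4 p1=4; velocities now: v0=-4 v1=2
Advance to t=3 (no further collisions before then); velocities: v0=-4 v1=2; positions = 0 6

Answer: 0 6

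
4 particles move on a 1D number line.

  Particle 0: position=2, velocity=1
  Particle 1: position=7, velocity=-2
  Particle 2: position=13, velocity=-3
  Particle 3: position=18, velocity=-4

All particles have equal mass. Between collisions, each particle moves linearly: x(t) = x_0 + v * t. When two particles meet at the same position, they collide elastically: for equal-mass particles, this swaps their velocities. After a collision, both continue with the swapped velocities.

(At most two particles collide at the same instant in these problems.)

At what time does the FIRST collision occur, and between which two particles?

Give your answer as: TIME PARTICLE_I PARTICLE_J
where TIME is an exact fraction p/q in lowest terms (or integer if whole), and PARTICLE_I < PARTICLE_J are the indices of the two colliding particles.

Answer: 5/3 0 1

Derivation:
Pair (0,1): pos 2,7 vel 1,-2 -> gap=5, closing at 3/unit, collide at t=5/3
Pair (1,2): pos 7,13 vel -2,-3 -> gap=6, closing at 1/unit, collide at t=6
Pair (2,3): pos 13,18 vel -3,-4 -> gap=5, closing at 1/unit, collide at t=5
Earliest collision: t=5/3 between 0 and 1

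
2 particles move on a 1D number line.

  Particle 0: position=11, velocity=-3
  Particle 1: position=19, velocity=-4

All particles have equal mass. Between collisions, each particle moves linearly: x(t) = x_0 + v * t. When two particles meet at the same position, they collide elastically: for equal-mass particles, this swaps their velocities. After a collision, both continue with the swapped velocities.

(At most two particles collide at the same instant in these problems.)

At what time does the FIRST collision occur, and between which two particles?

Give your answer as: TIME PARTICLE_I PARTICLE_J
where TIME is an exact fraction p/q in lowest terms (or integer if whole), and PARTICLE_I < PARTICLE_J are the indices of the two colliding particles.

Answer: 8 0 1

Derivation:
Pair (0,1): pos 11,19 vel -3,-4 -> gap=8, closing at 1/unit, collide at t=8
Earliest collision: t=8 between 0 and 1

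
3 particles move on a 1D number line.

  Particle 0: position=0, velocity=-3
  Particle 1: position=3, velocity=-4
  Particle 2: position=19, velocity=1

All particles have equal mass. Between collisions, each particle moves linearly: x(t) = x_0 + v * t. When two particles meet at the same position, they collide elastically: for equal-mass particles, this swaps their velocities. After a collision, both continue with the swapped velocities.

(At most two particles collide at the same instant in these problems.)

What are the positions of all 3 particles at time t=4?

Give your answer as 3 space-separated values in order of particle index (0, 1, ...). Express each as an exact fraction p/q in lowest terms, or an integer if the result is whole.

Collision at t=3: particles 0 and 1 swap velocities; positions: p0=-9 p1=-9 p2=22; velocities now: v0=-4 v1=-3 v2=1
Advance to t=4 (no further collisions before then); velocities: v0=-4 v1=-3 v2=1; positions = -13 -12 23

Answer: -13 -12 23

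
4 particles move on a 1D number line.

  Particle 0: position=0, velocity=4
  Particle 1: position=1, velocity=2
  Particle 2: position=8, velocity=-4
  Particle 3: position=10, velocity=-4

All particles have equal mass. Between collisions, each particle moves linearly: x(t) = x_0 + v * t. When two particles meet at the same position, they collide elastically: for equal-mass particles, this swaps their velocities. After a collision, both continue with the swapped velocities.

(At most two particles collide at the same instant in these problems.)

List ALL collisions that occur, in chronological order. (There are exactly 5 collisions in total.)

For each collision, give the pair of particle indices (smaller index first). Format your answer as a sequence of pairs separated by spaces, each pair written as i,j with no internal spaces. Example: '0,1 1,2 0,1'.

Answer: 0,1 1,2 0,1 2,3 1,2

Derivation:
Collision at t=1/2: particles 0 and 1 swap velocities; positions: p0=2 p1=2 p2=6 p3=8; velocities now: v0=2 v1=4 v2=-4 v3=-4
Collision at t=1: particles 1 and 2 swap velocities; positions: p0=3 p1=4 p2=4 p3=6; velocities now: v0=2 v1=-4 v2=4 v3=-4
Collision at t=7/6: particles 0 and 1 swap velocities; positions: p0=10/3 p1=10/3 p2=14/3 p3=16/3; velocities now: v0=-4 v1=2 v2=4 v3=-4
Collision at t=5/4: particles 2 and 3 swap velocities; positions: p0=3 p1=7/2 p2=5 p3=5; velocities now: v0=-4 v1=2 v2=-4 v3=4
Collision at t=3/2: particles 1 and 2 swap velocities; positions: p0=2 p1=4 p2=4 p3=6; velocities now: v0=-4 v1=-4 v2=2 v3=4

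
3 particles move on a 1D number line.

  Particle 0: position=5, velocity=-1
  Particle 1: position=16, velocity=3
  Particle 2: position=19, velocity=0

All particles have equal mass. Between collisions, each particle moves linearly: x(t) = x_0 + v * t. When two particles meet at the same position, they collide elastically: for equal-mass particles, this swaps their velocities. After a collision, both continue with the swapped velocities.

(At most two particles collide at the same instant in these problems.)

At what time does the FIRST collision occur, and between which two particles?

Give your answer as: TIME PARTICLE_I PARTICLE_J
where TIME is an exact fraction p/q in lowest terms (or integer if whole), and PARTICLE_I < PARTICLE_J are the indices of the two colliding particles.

Answer: 1 1 2

Derivation:
Pair (0,1): pos 5,16 vel -1,3 -> not approaching (rel speed -4 <= 0)
Pair (1,2): pos 16,19 vel 3,0 -> gap=3, closing at 3/unit, collide at t=1
Earliest collision: t=1 between 1 and 2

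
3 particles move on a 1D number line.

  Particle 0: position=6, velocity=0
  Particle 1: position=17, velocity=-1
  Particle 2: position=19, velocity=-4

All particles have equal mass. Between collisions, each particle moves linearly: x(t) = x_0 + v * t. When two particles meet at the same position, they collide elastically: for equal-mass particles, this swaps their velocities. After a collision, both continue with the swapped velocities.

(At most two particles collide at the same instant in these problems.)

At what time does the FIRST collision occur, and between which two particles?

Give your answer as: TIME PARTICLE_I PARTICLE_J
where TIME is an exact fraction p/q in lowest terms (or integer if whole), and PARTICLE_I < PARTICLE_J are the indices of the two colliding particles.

Answer: 2/3 1 2

Derivation:
Pair (0,1): pos 6,17 vel 0,-1 -> gap=11, closing at 1/unit, collide at t=11
Pair (1,2): pos 17,19 vel -1,-4 -> gap=2, closing at 3/unit, collide at t=2/3
Earliest collision: t=2/3 between 1 and 2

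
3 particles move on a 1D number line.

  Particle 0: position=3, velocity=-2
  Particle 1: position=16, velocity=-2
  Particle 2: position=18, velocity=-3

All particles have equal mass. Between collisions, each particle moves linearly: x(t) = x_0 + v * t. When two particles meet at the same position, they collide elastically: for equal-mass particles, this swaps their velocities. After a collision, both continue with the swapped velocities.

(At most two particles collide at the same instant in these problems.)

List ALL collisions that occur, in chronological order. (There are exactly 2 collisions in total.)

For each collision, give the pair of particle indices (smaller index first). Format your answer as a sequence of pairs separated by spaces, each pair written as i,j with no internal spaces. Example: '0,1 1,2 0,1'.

Answer: 1,2 0,1

Derivation:
Collision at t=2: particles 1 and 2 swap velocities; positions: p0=-1 p1=12 p2=12; velocities now: v0=-2 v1=-3 v2=-2
Collision at t=15: particles 0 and 1 swap velocities; positions: p0=-27 p1=-27 p2=-14; velocities now: v0=-3 v1=-2 v2=-2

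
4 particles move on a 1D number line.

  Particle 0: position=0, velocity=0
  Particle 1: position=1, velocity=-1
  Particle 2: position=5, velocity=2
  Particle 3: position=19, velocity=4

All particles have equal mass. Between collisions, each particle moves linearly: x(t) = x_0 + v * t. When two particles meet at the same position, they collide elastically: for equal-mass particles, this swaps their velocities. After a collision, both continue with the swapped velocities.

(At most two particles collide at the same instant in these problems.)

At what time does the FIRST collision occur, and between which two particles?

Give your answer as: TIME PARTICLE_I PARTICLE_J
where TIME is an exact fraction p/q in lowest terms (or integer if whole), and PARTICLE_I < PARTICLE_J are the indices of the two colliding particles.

Pair (0,1): pos 0,1 vel 0,-1 -> gap=1, closing at 1/unit, collide at t=1
Pair (1,2): pos 1,5 vel -1,2 -> not approaching (rel speed -3 <= 0)
Pair (2,3): pos 5,19 vel 2,4 -> not approaching (rel speed -2 <= 0)
Earliest collision: t=1 between 0 and 1

Answer: 1 0 1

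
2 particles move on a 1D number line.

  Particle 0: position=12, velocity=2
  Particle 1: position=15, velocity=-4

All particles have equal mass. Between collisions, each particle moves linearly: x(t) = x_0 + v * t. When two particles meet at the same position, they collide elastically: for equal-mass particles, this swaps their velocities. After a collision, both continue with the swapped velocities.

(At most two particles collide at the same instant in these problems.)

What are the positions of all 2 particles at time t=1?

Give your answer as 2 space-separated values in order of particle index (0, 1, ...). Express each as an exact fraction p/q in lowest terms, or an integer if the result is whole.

Answer: 11 14

Derivation:
Collision at t=1/2: particles 0 and 1 swap velocities; positions: p0=13 p1=13; velocities now: v0=-4 v1=2
Advance to t=1 (no further collisions before then); velocities: v0=-4 v1=2; positions = 11 14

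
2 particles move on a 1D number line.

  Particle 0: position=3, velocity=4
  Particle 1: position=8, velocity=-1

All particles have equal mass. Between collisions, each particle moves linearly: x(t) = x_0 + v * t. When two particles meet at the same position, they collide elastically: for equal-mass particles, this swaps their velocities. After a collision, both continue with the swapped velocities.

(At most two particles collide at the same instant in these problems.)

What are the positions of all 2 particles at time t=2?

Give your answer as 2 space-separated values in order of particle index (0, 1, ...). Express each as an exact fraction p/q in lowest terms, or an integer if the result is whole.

Answer: 6 11

Derivation:
Collision at t=1: particles 0 and 1 swap velocities; positions: p0=7 p1=7; velocities now: v0=-1 v1=4
Advance to t=2 (no further collisions before then); velocities: v0=-1 v1=4; positions = 6 11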